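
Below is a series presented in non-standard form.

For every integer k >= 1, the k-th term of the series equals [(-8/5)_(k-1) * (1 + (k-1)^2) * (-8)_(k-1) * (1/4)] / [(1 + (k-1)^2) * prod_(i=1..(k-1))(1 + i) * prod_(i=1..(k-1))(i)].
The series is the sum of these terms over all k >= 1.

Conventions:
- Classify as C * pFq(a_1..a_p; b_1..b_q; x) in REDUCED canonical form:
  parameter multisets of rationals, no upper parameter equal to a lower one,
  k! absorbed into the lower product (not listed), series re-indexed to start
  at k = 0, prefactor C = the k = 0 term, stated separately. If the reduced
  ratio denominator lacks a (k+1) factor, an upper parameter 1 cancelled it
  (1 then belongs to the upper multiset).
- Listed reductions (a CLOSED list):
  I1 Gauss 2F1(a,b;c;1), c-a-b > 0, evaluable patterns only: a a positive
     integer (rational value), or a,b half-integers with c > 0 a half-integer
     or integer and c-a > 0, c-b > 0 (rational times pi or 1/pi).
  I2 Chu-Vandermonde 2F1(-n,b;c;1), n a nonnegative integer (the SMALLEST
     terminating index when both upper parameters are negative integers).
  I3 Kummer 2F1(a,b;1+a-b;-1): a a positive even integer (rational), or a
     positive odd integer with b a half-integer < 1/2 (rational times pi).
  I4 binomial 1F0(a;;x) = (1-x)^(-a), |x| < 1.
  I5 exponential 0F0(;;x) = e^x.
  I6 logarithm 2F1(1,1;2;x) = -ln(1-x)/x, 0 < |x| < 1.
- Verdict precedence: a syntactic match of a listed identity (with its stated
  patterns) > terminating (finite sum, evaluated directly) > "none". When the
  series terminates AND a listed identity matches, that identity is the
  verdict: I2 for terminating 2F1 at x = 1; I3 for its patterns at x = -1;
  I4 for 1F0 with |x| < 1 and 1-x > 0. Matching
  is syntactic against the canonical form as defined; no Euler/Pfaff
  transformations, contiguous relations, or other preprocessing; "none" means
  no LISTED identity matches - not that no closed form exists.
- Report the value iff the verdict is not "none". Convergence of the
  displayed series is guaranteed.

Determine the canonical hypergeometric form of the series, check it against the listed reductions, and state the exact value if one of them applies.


Canonical form: C = 1/4 times 2F1 with upper {-8, -8/5}, lower {2}, x = 1. Verdict at x = 1: Vandermonde's identity (I2) matches (terminating 2F1 at x = 1 with n = 8, b = -8/5, c = 2). Sum: 10955153/3906250.

Key step: t_0 being 1/4, striking the common factor k^2 + 1 reduces the term (C = 1/4, x = 1).
Term ratio: r(k) = 1 * (k-8) (k-8/5) / [(k+2) (k+1)] - poly over poly, x = 1 from leading terms; C = 1/4 at k = 0.


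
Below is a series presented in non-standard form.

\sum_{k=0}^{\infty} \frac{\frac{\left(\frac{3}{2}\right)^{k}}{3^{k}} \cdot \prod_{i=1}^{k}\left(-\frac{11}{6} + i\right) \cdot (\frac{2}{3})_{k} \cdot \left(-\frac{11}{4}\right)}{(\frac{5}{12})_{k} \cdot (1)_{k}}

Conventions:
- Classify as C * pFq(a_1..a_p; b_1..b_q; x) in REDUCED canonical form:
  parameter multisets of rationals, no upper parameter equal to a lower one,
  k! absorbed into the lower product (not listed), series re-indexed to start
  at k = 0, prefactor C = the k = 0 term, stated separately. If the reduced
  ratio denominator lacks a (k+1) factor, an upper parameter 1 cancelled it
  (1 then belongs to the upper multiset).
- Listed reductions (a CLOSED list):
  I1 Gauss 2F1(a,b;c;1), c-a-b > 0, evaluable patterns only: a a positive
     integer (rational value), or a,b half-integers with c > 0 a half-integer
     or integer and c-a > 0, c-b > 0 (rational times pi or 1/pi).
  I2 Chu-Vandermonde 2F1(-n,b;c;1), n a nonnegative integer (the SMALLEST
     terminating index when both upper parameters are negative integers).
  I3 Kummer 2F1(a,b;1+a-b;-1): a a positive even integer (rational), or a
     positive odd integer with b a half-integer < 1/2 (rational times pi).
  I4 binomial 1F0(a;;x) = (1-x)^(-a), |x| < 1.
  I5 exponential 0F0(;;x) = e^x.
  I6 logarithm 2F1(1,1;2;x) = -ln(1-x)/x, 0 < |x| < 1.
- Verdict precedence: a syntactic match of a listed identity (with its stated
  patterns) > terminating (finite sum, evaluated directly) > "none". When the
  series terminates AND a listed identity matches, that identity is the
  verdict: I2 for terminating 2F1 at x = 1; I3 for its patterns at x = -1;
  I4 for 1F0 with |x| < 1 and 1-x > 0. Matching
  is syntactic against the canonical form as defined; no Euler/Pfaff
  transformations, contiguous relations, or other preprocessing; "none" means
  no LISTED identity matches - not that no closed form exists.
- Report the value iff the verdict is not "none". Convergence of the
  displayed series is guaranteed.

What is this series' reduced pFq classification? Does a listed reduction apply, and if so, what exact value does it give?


At argument \frac{1}{2}: a 2F1 with upper {-\frac{5}{6}, \frac{2}{3}}, lower {\frac{5}{12}}, scaled by C = -\frac{11}{4}. Verdict: none - this 2F1 at x = \frac{1}{2} matches no listed pattern, and upper {-\frac{5}{6}, \frac{2}{3}} holds no stopper.

Key step: t_0 = -\frac{11}{4} here, and (1)_k (C = -11/4) is k! itself.
Step ratio: r(k) = \frac{1}{2} * (k-\frac{5}{6}) (k+\frac{2}{3}) / [(k+\frac{5}{12}) (k+1)] ; factor over Q: parameters, x = \frac{1}{2}, and C = -\frac{11}{4}.


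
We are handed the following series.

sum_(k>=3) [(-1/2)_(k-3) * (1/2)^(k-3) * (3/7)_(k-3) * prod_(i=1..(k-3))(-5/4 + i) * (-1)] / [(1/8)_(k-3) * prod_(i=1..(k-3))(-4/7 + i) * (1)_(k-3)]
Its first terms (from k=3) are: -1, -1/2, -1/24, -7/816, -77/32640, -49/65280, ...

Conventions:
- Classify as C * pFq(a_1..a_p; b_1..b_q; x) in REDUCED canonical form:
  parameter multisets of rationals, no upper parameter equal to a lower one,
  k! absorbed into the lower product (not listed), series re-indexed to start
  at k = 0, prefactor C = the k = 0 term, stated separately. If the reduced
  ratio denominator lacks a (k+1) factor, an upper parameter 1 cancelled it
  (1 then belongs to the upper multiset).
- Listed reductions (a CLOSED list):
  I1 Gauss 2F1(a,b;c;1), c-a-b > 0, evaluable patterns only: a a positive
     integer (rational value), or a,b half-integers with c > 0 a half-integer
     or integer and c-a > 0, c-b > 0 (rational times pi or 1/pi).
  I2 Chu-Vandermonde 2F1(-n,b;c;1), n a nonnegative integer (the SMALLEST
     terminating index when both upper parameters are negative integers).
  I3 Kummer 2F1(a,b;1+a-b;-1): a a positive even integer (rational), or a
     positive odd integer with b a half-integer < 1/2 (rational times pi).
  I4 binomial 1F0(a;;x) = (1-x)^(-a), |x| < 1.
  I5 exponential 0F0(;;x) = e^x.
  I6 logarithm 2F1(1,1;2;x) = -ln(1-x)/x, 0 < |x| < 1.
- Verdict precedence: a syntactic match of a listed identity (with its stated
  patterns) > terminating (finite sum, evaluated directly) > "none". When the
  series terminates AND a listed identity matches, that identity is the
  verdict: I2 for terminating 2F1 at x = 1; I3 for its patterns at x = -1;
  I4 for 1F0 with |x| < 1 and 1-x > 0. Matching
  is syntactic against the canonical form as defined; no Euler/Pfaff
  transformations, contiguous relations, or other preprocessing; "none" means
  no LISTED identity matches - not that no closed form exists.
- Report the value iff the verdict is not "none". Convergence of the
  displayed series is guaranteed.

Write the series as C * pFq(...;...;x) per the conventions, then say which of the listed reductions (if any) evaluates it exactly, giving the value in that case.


Prefactor -1, argument 1/2: 2F1 with upper {-1/2, -1/4} over lower {1/8}. Verdict: none here - no I1-I6 shape fits x = 1/2 with lower {1/8}.

Key step: t_0 = -1 here, and the running product (C = -1) telescopes to a rising factorial.
Ratio: r(k) = (1/2) * (k-1/2) (k-1/4) / [(k+1/8) (k+1)] - rational; roots negated = parameters, x = (1/2), C = -1.


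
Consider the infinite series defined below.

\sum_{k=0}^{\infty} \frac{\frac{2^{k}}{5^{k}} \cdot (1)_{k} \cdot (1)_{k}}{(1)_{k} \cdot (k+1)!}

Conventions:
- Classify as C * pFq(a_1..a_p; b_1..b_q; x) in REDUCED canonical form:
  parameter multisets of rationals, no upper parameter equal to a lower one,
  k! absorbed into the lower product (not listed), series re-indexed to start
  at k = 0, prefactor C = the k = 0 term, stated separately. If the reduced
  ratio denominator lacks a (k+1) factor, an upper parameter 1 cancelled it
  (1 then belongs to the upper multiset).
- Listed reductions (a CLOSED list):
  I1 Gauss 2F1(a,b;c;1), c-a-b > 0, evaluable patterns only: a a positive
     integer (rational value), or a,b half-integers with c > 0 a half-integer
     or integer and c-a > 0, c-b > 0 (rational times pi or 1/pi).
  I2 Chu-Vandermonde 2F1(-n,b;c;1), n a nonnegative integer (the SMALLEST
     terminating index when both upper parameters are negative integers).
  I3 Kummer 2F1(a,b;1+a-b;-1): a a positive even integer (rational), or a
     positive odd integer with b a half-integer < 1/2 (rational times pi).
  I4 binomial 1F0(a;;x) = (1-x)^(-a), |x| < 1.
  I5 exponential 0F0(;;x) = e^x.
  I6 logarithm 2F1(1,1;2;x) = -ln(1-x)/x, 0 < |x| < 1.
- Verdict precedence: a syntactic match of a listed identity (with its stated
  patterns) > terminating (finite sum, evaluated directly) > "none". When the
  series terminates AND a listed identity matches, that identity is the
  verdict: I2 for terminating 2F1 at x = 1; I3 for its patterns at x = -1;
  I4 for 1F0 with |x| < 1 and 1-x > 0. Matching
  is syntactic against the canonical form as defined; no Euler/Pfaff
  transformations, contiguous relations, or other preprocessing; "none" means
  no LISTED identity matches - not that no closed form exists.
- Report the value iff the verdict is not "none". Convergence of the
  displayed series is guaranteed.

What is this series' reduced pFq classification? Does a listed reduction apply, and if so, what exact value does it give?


Prefactor 1, argument \frac{2}{5}: 2F1 with upper {1, 1} over lower {2}. Verdict: the logarithmic series (I6) applies (the logarithm: parameters (1,1;2), x = \frac{2}{5}). Sum: \left(-\frac{5}{2}\right) \cdot \ln\left(\frac{3}{5}\right).

Key step: from the first term 1: (1)_k (prefactor 1) is k! itself.
Ratio: r(k) = \frac{2}{5} * (k+1) (k+1) / [(k+2) (k+1)] - rational; roots negated = parameters, x = \frac{2}{5}, C = 1.


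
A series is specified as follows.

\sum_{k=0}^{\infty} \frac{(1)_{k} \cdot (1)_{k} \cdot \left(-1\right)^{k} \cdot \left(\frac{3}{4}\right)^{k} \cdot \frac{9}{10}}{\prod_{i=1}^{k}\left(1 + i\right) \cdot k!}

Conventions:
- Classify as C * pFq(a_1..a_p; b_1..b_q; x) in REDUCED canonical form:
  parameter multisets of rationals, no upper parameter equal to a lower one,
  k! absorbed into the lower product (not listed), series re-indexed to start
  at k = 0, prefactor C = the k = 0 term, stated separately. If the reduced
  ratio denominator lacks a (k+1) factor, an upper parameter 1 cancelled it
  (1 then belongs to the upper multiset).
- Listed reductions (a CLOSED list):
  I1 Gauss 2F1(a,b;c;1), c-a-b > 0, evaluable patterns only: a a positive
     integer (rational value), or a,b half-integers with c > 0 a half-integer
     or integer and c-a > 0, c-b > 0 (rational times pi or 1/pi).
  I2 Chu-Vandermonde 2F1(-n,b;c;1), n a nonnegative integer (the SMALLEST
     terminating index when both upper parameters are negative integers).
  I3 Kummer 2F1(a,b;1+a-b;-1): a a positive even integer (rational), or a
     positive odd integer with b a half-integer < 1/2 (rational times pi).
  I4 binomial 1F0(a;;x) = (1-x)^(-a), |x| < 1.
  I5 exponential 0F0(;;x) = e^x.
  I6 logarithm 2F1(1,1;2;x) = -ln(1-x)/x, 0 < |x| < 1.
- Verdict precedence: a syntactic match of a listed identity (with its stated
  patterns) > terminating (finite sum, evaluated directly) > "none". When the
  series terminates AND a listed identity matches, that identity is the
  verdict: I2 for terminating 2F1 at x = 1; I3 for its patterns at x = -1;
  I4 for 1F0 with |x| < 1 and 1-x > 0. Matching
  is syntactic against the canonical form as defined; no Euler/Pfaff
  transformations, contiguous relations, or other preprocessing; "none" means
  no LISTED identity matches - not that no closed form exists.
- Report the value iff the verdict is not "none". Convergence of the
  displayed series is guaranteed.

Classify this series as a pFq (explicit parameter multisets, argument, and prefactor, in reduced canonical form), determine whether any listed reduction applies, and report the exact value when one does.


Structural cue: t_0 = \frac{9}{10} here, and the lower running product (C = 9/10) is a rising factorial.
Step ratio: r(k) = -\frac{3}{4} * (k+1) (k+1) / [(k+2) (k+1)] - rational in k. x = -\frac{3}{4}; t_0 = \frac{9}{10}; negate the roots.

Canonical form: C = \frac{9}{10} times 2F1 with upper {1, 1}, lower {2}, x = -\frac{3}{4}. Verdict: this is logarithm (I6) (the logarithm: parameters (1,1;2), x = -\frac{3}{4}). Value: \frac{6}{5} \cdot \ln\left(\frac{7}{4}\right).


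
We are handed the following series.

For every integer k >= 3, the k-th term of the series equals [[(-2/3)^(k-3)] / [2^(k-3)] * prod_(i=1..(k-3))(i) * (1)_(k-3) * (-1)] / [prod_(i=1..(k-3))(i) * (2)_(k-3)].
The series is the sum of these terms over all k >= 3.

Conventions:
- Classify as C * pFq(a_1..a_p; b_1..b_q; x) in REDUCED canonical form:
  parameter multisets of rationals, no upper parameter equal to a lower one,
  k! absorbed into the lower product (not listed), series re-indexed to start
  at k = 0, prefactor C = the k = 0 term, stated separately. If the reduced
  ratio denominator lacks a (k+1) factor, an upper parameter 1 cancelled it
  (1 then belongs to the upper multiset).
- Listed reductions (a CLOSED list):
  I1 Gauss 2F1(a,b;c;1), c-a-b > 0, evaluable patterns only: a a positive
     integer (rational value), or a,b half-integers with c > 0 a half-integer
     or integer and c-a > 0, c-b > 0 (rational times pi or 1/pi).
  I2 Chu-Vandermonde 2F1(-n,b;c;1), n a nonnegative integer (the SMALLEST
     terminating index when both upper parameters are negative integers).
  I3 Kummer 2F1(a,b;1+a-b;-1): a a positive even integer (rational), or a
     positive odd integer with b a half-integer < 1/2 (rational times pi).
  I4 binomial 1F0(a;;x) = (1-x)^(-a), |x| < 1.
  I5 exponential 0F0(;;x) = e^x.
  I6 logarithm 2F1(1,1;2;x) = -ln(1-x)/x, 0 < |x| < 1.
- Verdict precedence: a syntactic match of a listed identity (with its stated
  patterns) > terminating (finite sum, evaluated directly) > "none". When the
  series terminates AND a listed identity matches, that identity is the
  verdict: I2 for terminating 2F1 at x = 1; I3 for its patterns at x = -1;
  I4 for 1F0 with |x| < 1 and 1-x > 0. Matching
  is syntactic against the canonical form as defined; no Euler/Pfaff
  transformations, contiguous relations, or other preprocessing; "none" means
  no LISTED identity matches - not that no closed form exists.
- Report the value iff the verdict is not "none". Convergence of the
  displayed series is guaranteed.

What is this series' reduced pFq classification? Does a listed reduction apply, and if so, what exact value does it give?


This is -1 * 2F1(1, 1; 2; -1/3) in reduced canonical form. Verdict: the I6 logarithm reduction matches (the logarithm: parameters (1,1;2), x = -1/3). Its exact value is (-3) * ln(4/3).

Structural cue: from the first term -1: the running product (C = -1, x = -1/3) telescopes to a rising factorial.
Adjacent-term ratio: r(k) = (-1/3) * (k+1) (k+1) / [(k+2) (k+1)] - rational in k, leading ratio (-1/3); with t_0 = -1, classification follows.


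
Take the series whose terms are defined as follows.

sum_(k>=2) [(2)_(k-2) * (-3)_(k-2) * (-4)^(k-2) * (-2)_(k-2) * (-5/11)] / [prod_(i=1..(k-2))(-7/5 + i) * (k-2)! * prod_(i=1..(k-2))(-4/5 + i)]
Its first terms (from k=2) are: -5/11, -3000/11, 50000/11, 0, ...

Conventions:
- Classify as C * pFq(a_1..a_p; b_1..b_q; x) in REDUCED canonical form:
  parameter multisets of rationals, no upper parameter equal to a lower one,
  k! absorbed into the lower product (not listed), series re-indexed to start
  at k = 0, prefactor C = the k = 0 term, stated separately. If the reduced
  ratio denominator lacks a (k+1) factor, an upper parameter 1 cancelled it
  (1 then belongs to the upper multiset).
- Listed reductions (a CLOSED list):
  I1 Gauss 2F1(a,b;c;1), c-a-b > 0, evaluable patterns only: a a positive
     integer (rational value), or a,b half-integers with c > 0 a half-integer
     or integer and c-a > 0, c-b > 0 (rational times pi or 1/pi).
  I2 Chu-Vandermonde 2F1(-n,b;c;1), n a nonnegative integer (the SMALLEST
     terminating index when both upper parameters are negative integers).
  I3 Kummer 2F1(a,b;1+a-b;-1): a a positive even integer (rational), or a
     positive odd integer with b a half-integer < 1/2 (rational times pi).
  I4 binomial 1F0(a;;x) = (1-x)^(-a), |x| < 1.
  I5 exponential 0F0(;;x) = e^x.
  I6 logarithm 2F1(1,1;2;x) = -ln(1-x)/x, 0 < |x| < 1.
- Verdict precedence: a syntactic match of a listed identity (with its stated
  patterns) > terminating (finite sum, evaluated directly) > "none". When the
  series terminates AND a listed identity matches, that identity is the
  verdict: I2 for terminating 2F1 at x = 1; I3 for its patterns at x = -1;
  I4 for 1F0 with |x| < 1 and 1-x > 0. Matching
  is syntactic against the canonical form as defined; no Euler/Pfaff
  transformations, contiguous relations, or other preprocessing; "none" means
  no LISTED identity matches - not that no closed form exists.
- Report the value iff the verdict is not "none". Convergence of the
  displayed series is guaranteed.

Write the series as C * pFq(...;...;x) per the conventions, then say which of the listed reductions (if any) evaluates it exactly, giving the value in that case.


At argument -4: a 3F2 with upper {-3, -2, 2}, lower {-2/5, 1/5}, scaled by C = -5/11. Verdict: terminating at k = 2: the factor (-2)_k kills every later term; summing the 3 survivors is exact. Hence: 46995/11.

The tell: t_0 = -5/11 here, and the lower running product (prefactor -5/11) is a rising factorial.
Ratio: r(k) = (-4) * (k-3) (k-2) (k+2) / [(k-2/5) (k+1/5) (k+1)] - poly over poly, x = (-4) from leading terms; C = -5/11 at k = 0.


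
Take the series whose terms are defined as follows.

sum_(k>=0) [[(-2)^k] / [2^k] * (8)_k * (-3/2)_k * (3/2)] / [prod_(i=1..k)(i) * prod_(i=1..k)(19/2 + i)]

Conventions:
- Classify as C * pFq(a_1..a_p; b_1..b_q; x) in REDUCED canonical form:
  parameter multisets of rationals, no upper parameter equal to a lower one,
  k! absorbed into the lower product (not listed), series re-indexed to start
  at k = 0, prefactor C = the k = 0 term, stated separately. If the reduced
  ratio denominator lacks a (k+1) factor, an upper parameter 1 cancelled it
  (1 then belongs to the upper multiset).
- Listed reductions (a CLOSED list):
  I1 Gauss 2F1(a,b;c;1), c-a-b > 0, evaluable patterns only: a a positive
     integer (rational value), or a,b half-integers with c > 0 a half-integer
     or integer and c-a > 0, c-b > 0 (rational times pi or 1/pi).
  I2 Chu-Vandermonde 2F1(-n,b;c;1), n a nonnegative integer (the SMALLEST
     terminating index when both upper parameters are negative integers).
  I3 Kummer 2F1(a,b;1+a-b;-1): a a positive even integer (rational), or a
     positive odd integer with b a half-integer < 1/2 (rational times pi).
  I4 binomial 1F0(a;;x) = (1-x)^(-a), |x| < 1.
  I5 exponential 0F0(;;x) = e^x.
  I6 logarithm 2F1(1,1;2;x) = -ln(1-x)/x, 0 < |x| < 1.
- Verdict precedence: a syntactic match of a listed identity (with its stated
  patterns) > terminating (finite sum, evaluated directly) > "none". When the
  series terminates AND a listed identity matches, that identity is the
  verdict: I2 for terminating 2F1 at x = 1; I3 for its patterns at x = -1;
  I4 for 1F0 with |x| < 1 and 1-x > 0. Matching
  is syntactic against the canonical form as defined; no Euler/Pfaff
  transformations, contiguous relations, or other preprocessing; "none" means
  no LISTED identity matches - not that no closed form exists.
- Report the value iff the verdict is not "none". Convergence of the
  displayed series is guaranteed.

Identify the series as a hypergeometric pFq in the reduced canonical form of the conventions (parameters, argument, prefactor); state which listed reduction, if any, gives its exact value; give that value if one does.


Prefactor 3/2, argument -1: 2F1 with upper {-3/2, 8} over lower {21/2}. Verdict: Kummer's theorem (I3) matches (x = -1; c = 21/2 equals 1+a-b for upper {-3/2, 8}: listed pattern). Its exact value is 12597/3584.

Key observation: with t_0 = 3/2, the lower running product (C = 3/2) is a rising factorial.
Adjacent-term ratio: r(k) = (-1) * (k-3/2) (k+8) / [(k+21/2) (k+1)] - poly over poly, x = (-1) from leading terms; C = 3/2 at k = 0.


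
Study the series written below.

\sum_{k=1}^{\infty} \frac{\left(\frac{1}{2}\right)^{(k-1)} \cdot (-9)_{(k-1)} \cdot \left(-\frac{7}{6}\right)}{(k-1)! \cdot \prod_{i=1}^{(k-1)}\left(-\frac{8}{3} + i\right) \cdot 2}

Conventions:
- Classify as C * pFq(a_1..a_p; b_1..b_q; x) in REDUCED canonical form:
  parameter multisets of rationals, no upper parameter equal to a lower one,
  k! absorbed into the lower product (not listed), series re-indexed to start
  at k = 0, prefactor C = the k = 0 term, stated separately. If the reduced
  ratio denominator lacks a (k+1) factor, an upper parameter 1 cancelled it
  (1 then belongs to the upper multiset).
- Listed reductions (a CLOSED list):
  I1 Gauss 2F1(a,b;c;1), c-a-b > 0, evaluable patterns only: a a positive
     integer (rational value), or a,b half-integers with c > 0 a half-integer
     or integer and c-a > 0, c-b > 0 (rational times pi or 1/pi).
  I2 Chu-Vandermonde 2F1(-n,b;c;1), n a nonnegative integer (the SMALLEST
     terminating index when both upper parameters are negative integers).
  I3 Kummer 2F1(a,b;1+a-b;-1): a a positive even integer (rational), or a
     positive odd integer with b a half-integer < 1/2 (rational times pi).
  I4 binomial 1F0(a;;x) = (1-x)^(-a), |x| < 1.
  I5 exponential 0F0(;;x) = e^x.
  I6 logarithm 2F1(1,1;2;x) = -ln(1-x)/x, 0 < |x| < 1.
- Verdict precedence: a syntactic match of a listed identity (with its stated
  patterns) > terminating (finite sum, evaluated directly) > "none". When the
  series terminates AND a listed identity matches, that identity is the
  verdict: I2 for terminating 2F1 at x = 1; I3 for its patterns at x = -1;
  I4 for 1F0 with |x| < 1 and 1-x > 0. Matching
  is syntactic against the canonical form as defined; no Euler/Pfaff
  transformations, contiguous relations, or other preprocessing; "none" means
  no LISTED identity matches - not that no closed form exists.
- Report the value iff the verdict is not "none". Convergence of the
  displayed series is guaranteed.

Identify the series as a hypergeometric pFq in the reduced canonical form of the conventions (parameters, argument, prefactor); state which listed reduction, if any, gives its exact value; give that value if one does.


Structural cue: t_0 = -\frac{7}{12} here, and the lower running product (C = -7/12) is a rising factorial.
Adjacent-term ratio: r(k) = \frac{1}{2} * (k-9) / [(k-\frac{5}{3}) (k+1)] - rational in k. x = \frac{1}{2}; t_0 = -\frac{7}{12}; negate the roots.

This is -\frac{7}{12} * 1F1(-9; -\frac{5}{3}; \frac{1}{2}) in reduced canonical form. Verdict: terminating - the sum ends at index 9 because -9 is a negative integer; exact evaluation follows. Value: \frac{20934907597}{9712435200}.


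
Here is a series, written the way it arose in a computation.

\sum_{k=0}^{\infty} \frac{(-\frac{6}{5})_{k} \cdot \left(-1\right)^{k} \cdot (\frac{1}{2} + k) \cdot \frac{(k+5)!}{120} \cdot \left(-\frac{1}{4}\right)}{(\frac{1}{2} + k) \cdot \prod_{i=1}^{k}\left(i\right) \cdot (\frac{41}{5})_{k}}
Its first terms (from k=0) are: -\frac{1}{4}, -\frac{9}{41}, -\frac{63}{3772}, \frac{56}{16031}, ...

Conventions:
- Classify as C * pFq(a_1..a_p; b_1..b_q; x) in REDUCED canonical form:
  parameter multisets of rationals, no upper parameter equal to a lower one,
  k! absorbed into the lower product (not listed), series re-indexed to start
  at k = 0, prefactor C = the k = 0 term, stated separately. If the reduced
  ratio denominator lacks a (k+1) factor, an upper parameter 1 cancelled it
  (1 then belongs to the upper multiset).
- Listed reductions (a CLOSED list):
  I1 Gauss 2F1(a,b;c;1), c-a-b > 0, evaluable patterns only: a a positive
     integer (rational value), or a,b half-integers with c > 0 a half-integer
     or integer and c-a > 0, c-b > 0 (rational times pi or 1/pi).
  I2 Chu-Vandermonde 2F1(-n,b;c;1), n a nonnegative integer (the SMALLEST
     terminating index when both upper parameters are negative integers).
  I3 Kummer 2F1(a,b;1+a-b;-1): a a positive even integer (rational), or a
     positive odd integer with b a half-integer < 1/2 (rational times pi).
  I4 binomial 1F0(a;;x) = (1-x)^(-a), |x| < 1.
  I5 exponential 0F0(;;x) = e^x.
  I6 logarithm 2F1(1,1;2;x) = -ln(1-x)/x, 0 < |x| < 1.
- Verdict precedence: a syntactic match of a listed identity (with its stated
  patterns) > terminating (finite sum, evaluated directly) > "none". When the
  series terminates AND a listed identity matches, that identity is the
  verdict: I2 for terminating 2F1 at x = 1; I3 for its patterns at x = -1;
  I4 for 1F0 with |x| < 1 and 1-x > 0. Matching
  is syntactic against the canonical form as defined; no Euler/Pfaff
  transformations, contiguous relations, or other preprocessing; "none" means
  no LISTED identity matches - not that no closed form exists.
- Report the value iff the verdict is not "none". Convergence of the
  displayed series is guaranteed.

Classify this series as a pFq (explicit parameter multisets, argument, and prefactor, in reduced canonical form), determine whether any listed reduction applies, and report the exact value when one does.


Reduced: x = -1, 2F1, upper = {-\frac{6}{5}, 6}, lower = {\frac{41}{5}}, C = -\frac{1}{4}. Verdict at x = -1: Kummer's theorem (I3) matches (x = -1; c = \frac{41}{5} equals 1+a-b for upper {-\frac{6}{5}, 6}: listed pattern). Hence: -\frac{1209}{2500}.

Structural cue: x = -1 and the factorial ratio (C = -1/4) (k+a-1)!/(a-1)! is a rising factorial (a)_k.
Term ratio: r(k) = -1 * (k-\frac{6}{5}) (k+6) / [(k+\frac{41}{5}) (k+1)] - rational in k, leading ratio -1; with t_0 = -\frac{1}{4}, classification follows.


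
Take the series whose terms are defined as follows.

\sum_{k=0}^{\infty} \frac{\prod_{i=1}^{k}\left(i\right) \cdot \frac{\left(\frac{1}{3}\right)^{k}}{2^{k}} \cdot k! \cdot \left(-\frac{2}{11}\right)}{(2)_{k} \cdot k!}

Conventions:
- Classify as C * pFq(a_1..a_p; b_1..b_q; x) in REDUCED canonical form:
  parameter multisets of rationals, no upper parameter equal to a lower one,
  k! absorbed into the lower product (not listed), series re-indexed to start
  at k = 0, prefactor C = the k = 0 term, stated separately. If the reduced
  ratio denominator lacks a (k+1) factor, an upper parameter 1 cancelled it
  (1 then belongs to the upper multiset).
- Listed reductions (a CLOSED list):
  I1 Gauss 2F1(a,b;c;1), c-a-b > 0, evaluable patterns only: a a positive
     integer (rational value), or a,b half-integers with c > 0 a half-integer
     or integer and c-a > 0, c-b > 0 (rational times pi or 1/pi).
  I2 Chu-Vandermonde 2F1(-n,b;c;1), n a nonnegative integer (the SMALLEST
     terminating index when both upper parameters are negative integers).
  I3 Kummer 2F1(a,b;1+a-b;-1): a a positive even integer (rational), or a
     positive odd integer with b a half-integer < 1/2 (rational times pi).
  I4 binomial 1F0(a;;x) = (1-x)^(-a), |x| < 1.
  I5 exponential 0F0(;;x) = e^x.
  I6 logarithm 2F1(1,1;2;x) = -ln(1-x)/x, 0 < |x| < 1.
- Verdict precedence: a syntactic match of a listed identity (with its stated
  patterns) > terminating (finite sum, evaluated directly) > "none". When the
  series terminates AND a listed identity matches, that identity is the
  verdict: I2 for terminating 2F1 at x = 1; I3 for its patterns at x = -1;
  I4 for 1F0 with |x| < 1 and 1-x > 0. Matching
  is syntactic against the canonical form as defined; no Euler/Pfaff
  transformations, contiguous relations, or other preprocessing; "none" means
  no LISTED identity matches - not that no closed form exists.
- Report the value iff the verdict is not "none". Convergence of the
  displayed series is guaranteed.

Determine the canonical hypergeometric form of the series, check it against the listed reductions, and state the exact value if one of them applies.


Reduced: x = \frac{1}{6}, 2F1, upper = {1, 1}, lower = {2}, C = -\frac{2}{11}. Verdict: the logarithmic series (I6) matches (the logarithm: parameters (1,1;2), x = \frac{1}{6}). Sum: \frac{12}{11} \cdot \ln\left(\frac{5}{6}\right).

Key step: x = \frac{1}{6} and the running product (C = -2/11) telescopes to a rising factorial.
Consecutive-term ratio: r(k) = \frac{1}{6} * (k+1) (k+1) / [(k+2) (k+1)] - rational in k. x = \frac{1}{6}; t_0 = -\frac{2}{11}; negate the roots.


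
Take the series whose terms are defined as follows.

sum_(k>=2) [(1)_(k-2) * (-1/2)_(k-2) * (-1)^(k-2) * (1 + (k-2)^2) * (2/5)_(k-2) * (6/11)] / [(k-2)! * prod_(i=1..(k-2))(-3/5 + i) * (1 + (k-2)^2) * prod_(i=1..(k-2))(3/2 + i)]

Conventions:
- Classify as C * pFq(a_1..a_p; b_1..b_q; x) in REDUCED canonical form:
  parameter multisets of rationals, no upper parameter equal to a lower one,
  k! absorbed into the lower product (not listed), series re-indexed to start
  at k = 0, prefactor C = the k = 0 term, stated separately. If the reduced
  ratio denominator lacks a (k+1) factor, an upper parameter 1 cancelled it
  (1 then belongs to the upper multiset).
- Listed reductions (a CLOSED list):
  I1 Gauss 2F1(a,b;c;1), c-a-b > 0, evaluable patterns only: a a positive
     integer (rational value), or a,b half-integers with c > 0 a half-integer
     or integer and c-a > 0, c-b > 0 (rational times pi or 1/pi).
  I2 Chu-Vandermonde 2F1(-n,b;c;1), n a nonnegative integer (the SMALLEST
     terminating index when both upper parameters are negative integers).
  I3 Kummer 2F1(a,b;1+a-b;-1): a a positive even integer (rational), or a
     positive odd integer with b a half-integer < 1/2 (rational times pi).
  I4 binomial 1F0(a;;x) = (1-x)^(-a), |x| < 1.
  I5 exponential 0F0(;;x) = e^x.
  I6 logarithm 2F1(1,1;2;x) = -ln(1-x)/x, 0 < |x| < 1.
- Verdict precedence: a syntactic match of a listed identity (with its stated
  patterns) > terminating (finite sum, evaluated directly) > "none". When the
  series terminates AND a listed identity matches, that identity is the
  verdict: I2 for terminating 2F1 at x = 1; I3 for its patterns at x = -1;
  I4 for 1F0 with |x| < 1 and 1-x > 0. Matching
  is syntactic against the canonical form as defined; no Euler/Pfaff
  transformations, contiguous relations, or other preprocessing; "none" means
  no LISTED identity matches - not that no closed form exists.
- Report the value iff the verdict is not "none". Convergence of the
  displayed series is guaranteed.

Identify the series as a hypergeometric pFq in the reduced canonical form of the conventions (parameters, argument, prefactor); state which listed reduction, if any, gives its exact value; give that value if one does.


Key step: t_0 being 6/11, the lower running product (prefactor 6/11) is a rising factorial.
Ratio: r(k) = (-1) * (k-1/2) (k+1) / [(k+5/2) (k+1)] ; factor over Q: parameters, x = (-1), and C = 6/11.

The series (x = -1) is 2F1: upper {-1/2, 1}, lower {5/2}, prefactor 6/11. Verdict: the Kummer evaluation I3 applies (x = -1; c = 5/2 equals 1+a-b for upper {-1/2, 1}: listed pattern). Sum: (9/44) * pi.


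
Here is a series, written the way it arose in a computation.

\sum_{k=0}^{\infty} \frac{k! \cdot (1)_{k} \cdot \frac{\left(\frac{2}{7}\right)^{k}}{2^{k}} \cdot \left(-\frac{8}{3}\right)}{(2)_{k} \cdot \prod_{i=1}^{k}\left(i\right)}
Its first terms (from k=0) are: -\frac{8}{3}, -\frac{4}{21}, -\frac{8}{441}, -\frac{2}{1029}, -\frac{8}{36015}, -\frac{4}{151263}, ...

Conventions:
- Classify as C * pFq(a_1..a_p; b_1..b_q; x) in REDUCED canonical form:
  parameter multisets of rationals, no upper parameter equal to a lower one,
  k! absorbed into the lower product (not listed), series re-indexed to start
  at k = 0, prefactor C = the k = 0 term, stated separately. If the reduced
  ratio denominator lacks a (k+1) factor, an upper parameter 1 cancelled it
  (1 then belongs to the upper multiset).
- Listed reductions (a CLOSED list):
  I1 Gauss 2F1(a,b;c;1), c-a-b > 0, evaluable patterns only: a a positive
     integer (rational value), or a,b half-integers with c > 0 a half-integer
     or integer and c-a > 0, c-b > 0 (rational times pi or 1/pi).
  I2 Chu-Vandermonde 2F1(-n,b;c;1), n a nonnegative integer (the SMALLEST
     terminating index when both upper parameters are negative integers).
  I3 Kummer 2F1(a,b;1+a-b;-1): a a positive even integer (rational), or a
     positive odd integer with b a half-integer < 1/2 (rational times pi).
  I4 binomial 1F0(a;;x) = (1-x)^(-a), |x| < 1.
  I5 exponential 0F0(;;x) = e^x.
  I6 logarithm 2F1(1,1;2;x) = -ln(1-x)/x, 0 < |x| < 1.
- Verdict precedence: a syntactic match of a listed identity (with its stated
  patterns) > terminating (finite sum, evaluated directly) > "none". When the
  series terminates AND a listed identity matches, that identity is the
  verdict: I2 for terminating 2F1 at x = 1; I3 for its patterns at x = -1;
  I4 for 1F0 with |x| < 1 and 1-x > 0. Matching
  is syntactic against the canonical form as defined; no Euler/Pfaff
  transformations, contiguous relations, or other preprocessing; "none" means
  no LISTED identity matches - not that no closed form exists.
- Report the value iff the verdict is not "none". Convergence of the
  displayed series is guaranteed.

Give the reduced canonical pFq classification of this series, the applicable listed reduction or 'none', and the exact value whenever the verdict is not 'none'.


Classification (C = -\frac{8}{3}): 2F1 with upper {1, 1}, lower {2}, argument x = \frac{1}{7}. Verdict: the logarithmic series (I6) matches (the logarithm: parameters (1,1;2), x = \frac{1}{7}). Value: \frac{56}{3} \cdot \ln\left(\frac{6}{7}\right).

Structural cue: x = \frac{1}{7} and the product of the first k integers (C = -8/3) is k!.
Consecutive-term ratio: r(k) = \frac{1}{7} * (k+1) (k+1) / [(k+2) (k+1)] - rational in k. x = \frac{1}{7}; t_0 = -\frac{8}{3}; negate the roots.


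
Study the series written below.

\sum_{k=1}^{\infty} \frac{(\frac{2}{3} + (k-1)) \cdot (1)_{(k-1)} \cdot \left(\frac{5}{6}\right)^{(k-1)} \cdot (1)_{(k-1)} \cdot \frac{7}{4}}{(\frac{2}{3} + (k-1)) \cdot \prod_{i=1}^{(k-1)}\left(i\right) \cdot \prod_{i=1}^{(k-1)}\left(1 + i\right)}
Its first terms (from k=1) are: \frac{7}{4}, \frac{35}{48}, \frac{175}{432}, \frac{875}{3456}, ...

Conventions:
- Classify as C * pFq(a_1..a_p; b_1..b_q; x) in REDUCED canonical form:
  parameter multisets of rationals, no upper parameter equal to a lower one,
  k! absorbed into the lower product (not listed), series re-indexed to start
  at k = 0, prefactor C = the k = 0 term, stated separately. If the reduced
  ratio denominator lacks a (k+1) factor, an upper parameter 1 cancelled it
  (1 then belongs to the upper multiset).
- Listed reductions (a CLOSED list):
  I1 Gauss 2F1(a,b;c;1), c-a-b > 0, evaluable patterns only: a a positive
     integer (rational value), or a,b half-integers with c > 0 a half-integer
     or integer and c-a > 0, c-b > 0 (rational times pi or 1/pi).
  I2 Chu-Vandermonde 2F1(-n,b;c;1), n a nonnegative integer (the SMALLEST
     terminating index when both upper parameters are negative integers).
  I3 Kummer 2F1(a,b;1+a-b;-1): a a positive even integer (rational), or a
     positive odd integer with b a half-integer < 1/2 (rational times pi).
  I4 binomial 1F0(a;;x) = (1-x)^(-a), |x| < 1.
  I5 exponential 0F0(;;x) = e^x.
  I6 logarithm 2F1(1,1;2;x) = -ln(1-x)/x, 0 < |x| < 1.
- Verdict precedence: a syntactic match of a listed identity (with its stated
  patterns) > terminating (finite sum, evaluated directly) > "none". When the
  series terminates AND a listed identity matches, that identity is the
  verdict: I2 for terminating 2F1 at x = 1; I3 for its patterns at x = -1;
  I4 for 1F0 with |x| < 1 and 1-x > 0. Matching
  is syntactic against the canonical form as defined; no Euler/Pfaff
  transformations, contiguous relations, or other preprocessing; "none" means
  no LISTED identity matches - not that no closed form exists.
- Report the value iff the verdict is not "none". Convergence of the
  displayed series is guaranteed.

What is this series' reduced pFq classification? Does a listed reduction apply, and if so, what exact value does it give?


Reduced: x = \frac{5}{6}, 2F1, upper = {1, 1}, lower = {2}, C = \frac{7}{4}. Verdict: the logarithmic series (I6) fires (the logarithm: parameters (1,1;2), x = \frac{5}{6}). Sum: \left(-\frac{21}{10}\right) \cdot \ln\left(\frac{1}{6}\right).

The tell: t_0 being \frac{7}{4}, the product of the first k integers (prefactor 7/4) is k!.
Adjacent-term ratio: r(k) = \frac{5}{6} * (k+1) (k+1) / [(k+2) (k+1)] - rational in k, leading ratio \frac{5}{6}; with t_0 = \frac{7}{4}, classification follows.


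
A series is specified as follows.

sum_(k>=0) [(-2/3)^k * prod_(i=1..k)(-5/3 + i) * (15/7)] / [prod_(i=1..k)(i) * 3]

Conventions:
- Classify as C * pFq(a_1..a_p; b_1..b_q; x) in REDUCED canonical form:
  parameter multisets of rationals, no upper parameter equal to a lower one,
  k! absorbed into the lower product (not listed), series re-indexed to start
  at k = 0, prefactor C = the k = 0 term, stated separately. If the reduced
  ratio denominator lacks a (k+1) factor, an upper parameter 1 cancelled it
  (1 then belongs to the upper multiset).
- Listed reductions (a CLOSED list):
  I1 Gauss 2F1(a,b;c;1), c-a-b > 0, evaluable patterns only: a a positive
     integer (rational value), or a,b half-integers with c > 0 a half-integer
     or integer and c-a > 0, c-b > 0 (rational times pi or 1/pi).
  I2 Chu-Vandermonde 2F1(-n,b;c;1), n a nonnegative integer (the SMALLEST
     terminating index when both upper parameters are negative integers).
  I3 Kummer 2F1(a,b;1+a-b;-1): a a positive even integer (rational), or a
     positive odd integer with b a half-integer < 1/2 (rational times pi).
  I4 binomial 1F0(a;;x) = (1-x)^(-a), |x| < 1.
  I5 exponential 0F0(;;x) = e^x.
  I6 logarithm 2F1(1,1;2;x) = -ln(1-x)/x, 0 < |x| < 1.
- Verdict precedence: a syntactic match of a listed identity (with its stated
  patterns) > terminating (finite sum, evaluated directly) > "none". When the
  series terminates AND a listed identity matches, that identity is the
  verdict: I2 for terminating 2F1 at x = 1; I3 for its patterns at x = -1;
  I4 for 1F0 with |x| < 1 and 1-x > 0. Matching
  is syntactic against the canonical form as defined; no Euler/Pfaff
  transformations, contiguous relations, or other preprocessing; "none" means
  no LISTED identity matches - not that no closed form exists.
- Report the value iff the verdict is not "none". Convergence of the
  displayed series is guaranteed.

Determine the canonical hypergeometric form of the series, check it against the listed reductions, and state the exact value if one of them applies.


x = -2/3 here; the reduced form reads 1F0, upper {-2/3}, lower {-}, C = 5/7. Verdict (x = -2/3): the I4 binomial reduction applies (the 1F0 binomial series: exponent 2/3, x = -2/3). Hence: (5/7) * (5/3)^(2/3).

Key step: with t_0 = 5/7, the product of the first k integers (C = 5/7) is k!.
Term ratio: r(k) = (-2/3) * (k-2/3) / [(k+1)] ; factor over Q: parameters, x = (-2/3), and C = 5/7.


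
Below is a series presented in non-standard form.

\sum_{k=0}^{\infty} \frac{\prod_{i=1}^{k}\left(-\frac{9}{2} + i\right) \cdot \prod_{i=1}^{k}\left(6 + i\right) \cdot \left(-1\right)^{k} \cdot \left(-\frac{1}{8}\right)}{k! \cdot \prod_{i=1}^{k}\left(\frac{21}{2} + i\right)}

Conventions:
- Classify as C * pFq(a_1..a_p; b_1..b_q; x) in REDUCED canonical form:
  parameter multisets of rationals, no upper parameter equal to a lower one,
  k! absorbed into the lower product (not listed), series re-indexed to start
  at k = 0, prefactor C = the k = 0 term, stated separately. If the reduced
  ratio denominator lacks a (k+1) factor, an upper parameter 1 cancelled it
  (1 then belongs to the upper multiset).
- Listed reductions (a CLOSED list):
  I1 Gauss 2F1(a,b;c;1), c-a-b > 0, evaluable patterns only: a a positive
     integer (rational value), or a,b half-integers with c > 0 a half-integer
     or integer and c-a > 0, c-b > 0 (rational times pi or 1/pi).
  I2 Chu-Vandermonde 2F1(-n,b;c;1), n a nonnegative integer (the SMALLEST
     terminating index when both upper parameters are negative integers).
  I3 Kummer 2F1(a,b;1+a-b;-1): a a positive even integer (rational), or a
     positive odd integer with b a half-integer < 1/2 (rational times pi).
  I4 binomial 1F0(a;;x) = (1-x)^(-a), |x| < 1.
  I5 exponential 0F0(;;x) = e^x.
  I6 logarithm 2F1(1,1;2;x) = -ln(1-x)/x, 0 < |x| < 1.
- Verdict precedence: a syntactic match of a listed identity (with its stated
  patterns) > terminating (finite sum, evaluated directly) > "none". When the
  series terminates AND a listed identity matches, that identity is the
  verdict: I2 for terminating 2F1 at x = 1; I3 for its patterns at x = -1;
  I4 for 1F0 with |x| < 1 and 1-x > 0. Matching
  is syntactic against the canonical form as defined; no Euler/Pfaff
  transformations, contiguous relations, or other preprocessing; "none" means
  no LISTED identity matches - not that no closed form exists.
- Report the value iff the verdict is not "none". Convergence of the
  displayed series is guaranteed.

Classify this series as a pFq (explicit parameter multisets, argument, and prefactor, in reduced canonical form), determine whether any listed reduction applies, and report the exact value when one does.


Structural cue: x = -1 and the running product (C = -1/8, x = -1) telescopes to a rising factorial.
Consecutive-term ratio: r(k) = -1 * (k-\frac{7}{2}) (k+7) / [(k+\frac{23}{2}) (k+1)] - rational; roots negated = parameters, x = -1, C = -\frac{1}{8}.

Reduced: x = -1, 2F1, upper = {-\frac{7}{2}, 7}, lower = {\frac{23}{2}}, C = -\frac{1}{8}. Verdict: this is Kummer (I3) (x = -1; c = \frac{23}{2} equals 1+a-b for upper {-\frac{7}{2}, 7}: listed pattern). Its exact value is \left(-\frac{14549535}{67108864}\right) \cdot \pi.
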